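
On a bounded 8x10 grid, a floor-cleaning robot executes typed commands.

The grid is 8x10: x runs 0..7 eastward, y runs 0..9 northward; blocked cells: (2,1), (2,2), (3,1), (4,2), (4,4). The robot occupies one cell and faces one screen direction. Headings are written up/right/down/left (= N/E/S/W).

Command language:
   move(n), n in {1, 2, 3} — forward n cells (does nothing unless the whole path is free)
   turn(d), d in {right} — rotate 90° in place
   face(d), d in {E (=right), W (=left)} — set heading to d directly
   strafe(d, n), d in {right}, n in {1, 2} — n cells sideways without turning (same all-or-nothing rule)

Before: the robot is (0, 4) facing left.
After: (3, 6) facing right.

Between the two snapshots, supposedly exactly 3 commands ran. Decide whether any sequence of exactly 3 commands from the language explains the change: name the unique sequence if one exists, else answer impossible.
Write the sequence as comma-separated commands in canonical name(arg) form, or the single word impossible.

strafe(right, 2), face(E), move(3)

key: position moved to (3,6) AND the heading swung to E — translation plus rotation needed
from: (0, 4) facing left
1. strafe(right, 2) → (0, 6) facing left
2. face(E) → (0, 6) facing right
3. move(3) → (3, 6) facing right
no other 3-command option fits: unique.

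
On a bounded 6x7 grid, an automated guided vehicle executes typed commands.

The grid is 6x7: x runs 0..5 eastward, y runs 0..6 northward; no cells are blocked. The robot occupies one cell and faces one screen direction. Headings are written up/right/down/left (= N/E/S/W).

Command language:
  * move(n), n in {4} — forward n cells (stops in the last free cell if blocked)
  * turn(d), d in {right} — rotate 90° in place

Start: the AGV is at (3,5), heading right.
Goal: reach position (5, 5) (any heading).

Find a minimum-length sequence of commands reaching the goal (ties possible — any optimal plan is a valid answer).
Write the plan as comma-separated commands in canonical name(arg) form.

start: at (3,5), heading right
[1] after move(4): at (5,5), heading right
shorter routes all fall short; 1 is best.

move(4)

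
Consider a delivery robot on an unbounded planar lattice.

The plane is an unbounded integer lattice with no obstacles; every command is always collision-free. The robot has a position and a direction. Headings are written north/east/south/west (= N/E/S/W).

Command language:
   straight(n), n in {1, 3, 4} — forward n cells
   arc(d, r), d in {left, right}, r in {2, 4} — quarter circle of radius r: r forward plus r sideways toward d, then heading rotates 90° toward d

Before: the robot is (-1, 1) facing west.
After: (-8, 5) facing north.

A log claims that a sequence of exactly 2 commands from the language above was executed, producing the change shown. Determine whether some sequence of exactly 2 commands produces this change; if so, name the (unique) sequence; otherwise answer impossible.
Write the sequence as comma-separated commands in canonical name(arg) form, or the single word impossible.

straight(3), arc(right, 4)

key: order matters: swapping straight(3) and arc(right, 4) lands elsewhere
t0: (-1, 1) facing west
[1] after straight(3): (-4, 1) facing west
[2] after arc(right, 4): (-8, 5) facing north
all 49 alternatives checked — unique.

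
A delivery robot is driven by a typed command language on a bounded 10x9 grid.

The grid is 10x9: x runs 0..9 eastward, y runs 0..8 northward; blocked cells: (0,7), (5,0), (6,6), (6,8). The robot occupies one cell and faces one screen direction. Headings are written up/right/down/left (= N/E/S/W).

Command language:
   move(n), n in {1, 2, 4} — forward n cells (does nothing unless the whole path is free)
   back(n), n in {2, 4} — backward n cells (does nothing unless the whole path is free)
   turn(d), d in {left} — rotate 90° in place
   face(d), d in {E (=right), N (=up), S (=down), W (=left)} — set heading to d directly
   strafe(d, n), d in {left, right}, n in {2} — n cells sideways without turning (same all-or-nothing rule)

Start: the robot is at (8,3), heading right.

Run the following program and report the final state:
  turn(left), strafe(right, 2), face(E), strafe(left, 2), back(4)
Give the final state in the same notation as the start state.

from: at (8,3), heading right
step 1 (turn(left)): at (8,3), heading up
step 2 (strafe(right, 2)): at (8,3), heading up
step 3 (face(E)): at (8,3), heading right
step 4 (strafe(left, 2)): at (8,5), heading right
step 5 (back(4)): at (4,5), heading right

at (4,5), heading right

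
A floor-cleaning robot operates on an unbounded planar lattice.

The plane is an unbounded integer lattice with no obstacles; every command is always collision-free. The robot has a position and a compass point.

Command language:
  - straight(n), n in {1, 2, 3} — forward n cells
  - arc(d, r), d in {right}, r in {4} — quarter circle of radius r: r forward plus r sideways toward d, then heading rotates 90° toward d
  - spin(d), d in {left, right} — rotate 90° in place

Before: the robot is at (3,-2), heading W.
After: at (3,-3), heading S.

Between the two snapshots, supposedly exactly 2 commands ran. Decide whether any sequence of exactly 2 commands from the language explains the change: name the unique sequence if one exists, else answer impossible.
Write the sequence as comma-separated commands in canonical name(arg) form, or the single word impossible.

spin(left), straight(1)

key: position moved to (3,-3) AND the heading swung to S — translation plus rotation needed
t0: at (3,-2), heading W
1. spin(left) → at (3,-2), heading S
2. straight(1) → at (3,-3), heading S
no other 2-command option fits: unique.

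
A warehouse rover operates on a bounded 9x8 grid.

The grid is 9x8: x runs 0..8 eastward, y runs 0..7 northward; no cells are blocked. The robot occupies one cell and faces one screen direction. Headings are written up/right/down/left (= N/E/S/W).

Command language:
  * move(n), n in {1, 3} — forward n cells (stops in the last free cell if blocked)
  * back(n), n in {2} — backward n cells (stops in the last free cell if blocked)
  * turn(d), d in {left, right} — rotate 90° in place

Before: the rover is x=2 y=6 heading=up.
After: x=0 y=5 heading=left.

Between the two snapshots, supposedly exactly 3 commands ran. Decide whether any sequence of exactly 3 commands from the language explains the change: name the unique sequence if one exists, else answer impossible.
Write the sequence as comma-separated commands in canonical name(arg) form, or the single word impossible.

impossible

checked all 3-command options: none fits.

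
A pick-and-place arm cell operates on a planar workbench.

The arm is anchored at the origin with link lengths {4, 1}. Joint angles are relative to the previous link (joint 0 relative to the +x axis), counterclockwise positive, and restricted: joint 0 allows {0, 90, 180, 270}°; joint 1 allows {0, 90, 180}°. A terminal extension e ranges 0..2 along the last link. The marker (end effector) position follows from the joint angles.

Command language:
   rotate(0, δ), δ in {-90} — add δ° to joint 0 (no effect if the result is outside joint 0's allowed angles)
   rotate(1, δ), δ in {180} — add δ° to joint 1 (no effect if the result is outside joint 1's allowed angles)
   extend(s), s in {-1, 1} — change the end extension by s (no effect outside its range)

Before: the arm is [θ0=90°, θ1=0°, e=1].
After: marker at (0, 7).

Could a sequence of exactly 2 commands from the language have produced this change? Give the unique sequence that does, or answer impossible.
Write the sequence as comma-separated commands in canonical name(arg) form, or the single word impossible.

initial: [θ0=90°, θ1=0°, e=1]
step 1 (extend(1)): [θ0=90°, θ1=0°, e=2]
step 2 (extend(1)): [θ0=90°, θ1=0°, e=2]
uniquely the one of 16 2-step routes that fits.

extend(1), extend(1)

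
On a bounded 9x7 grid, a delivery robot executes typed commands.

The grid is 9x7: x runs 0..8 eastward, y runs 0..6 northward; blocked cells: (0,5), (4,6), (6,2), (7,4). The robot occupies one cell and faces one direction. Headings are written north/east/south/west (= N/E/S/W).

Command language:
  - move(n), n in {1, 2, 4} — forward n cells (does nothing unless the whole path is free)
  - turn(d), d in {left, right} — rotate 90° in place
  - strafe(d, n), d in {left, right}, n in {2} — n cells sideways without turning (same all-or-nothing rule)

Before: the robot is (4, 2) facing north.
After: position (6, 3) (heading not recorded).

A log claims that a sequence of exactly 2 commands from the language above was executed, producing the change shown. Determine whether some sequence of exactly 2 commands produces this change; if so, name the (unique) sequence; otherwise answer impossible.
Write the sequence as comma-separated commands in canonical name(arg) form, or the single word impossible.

move(1), strafe(right, 2)

key: running strafe(right, 2) before move(1) would end elsewhere — order is forced
t0: (4, 2) facing north
[1] after move(1): (4, 3) facing north
[2] after strafe(right, 2): (6, 3) facing north
all 49 alternatives checked — unique.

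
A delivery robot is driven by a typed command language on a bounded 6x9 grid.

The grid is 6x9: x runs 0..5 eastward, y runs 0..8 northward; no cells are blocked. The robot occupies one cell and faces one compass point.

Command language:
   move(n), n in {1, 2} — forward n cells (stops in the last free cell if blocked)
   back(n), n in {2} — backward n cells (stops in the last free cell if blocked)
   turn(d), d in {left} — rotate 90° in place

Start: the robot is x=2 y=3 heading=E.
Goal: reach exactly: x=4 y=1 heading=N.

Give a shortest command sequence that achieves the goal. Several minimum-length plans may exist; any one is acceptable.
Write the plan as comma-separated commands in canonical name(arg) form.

from: x=2 y=3 heading=E
[1] after move(2): x=4 y=3 heading=E
[2] after turn(left): x=4 y=3 heading=N
[3] after back(2): x=4 y=1 heading=N
shorter routes all fall short; 3 is best.

move(2), turn(left), back(2)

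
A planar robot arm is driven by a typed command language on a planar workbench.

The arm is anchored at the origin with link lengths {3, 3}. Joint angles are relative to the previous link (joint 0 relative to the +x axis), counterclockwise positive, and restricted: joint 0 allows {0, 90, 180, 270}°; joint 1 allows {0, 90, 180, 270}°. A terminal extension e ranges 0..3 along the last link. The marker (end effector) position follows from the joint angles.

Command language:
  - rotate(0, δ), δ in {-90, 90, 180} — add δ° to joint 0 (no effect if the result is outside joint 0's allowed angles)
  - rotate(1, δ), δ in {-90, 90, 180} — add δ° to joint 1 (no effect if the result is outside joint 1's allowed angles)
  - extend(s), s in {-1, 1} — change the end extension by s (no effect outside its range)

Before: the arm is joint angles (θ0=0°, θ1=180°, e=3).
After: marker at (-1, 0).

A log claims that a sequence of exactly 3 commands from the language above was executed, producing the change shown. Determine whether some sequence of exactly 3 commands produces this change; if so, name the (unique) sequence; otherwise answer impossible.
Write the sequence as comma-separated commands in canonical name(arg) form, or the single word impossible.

key: running extend(-1) before extend(1) would end elsewhere — order is forced
from: joint angles (θ0=0°, θ1=180°, e=3)
t=1 extend(1) ⇒ joint angles (θ0=0°, θ1=180°, e=3)
t=2 extend(-1) ⇒ joint angles (θ0=0°, θ1=180°, e=2)
t=3 extend(-1) ⇒ joint angles (θ0=0°, θ1=180°, e=1)
no other 3-command option fits: unique.

extend(1), extend(-1), extend(-1)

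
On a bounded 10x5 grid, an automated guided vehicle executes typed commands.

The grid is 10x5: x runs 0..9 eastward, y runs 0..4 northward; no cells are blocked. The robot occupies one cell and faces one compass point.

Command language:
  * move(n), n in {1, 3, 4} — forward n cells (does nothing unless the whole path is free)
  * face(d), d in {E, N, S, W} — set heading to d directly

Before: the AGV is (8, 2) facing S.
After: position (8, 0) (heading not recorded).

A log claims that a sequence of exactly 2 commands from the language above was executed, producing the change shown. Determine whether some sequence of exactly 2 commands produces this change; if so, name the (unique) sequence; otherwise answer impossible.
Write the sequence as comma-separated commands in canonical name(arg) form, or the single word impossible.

move(1), move(1)

initial: (8, 2) facing S
1. move(1) → (8, 1) facing S
2. move(1) → (8, 0) facing S
no rival 2-sequence matches.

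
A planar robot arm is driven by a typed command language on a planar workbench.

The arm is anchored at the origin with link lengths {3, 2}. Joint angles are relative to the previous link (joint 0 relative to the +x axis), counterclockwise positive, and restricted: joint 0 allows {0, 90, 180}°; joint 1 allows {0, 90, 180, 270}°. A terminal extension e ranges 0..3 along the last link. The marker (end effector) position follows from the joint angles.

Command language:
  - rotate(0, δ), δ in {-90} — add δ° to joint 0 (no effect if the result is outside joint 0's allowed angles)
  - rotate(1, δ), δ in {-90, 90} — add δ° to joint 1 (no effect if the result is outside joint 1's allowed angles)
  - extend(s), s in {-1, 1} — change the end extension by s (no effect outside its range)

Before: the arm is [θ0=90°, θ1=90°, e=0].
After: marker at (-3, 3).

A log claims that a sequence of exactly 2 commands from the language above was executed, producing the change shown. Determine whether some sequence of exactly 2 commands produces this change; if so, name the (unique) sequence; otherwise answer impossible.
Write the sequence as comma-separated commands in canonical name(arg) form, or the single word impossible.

extend(-1), extend(1)

key: order matters: swapping extend(-1) and extend(1) lands elsewhere
from: [θ0=90°, θ1=90°, e=0]
1. extend(-1) → [θ0=90°, θ1=90°, e=0]
2. extend(1) → [θ0=90°, θ1=90°, e=1]
all 25 alternatives checked — unique.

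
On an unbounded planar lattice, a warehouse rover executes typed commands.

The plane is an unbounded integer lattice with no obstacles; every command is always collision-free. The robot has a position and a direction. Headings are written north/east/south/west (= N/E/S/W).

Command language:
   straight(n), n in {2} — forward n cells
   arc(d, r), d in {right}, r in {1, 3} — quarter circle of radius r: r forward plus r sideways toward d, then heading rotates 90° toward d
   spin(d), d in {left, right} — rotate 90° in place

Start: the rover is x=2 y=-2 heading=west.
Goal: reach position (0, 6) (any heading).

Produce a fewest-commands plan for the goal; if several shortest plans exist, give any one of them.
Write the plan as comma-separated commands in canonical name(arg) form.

from: x=2 y=-2 heading=west
[1] after arc(right, 3): x=-1 y=1 heading=north
[2] after straight(2): x=-1 y=3 heading=north
[3] after straight(2): x=-1 y=5 heading=north
[4] after arc(right, 1): x=0 y=6 heading=east
no 3-step plan works, so 4 is optimal.

arc(right, 3), straight(2), straight(2), arc(right, 1)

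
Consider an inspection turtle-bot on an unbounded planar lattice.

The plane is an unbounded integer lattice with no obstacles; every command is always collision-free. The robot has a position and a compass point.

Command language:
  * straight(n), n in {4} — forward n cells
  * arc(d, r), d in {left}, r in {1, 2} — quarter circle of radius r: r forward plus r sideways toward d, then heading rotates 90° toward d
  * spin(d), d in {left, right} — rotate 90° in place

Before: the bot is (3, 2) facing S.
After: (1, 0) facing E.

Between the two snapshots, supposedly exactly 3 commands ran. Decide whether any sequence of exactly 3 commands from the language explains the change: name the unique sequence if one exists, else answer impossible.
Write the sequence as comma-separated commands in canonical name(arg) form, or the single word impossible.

spin(right), arc(left, 2), spin(left)

key: running spin(left) before spin(right) would end elsewhere — order is forced
initial: (3, 2) facing S
t=1 spin(right) ⇒ (3, 2) facing W
t=2 arc(left, 2) ⇒ (1, 0) facing S
t=3 spin(left) ⇒ (1, 0) facing E
no rival 3-sequence matches.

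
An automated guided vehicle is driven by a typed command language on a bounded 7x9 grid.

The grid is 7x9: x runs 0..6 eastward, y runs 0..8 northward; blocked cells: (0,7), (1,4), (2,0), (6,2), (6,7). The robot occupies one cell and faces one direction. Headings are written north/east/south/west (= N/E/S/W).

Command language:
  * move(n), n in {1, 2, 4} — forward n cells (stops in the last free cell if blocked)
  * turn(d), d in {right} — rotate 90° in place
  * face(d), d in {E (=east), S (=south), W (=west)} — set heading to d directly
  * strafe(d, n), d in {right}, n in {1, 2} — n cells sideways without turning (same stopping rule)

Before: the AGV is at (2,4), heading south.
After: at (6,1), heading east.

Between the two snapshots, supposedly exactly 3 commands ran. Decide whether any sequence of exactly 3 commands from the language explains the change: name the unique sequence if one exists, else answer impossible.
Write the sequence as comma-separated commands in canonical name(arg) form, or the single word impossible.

move(4), face(E), move(4)

key: cell and facing (now E) both changed — the 3 commands mix motion and turning
initial: at (2,4), heading south
[1] after move(4): at (2,1), heading south
[2] after face(E): at (2,1), heading east
[3] after move(4): at (6,1), heading east
no rival 3-sequence matches.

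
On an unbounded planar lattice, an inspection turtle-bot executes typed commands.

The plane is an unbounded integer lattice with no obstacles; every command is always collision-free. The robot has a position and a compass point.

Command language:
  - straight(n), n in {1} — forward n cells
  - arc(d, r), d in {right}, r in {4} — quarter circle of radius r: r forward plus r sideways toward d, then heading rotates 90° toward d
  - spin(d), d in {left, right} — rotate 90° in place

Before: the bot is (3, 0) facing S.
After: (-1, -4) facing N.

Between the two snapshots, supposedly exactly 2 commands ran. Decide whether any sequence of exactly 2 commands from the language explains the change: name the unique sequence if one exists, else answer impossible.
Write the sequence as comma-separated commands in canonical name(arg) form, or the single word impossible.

arc(right, 4), spin(right)

key: position moved to (-1,-4) AND the heading swung to N — translation plus rotation needed
t0: (3, 0) facing S
1. arc(right, 4) → (-1, -4) facing W
2. spin(right) → (-1, -4) facing N
all 16 alternatives checked — unique.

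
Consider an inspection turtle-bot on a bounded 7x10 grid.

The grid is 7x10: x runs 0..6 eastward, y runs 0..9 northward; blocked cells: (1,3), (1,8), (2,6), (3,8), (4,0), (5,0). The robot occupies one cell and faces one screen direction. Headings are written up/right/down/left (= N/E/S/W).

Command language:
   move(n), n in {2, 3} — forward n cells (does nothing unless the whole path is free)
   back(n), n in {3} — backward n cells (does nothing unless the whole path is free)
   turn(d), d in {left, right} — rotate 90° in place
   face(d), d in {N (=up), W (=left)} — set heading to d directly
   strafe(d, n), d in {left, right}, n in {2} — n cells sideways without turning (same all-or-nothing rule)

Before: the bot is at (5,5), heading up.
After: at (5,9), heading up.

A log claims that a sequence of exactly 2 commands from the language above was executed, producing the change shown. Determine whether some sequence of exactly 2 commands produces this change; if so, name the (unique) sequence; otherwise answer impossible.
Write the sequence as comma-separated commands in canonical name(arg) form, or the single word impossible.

key: heading stays N — no command in the sequence turns
from: at (5,5), heading up
[1] after move(2): at (5,7), heading up
[2] after move(2): at (5,9), heading up
no other 2-command option fits: unique.

move(2), move(2)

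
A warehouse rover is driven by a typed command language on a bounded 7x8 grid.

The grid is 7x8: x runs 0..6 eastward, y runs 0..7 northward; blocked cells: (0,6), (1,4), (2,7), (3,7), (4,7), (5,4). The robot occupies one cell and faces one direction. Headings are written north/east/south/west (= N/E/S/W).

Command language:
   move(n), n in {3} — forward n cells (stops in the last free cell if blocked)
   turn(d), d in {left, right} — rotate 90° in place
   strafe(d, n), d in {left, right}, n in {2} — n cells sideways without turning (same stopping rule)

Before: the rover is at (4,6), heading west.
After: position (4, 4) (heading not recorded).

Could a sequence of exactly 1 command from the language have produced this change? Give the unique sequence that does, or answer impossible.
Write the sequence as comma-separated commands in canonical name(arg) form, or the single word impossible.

begin: at (4,6), heading west
1. strafe(left, 2) → at (4,4), heading west
all 5 alternatives checked — unique.

strafe(left, 2)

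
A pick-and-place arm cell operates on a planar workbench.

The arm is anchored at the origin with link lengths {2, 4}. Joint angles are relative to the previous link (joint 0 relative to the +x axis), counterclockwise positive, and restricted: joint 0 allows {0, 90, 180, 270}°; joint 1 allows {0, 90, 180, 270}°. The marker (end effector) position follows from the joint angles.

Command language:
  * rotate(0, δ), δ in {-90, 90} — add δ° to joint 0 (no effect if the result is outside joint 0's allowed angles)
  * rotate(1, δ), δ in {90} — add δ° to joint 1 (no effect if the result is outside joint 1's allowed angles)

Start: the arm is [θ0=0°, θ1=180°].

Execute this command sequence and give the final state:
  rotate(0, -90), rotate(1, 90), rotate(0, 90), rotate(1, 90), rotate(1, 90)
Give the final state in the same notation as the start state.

begin: [θ0=0°, θ1=180°]
t=1 rotate(0, -90) ⇒ [θ0=270°, θ1=180°]
t=2 rotate(1, 90) ⇒ [θ0=270°, θ1=270°]
t=3 rotate(0, 90) ⇒ [θ0=0°, θ1=270°]
t=4 rotate(1, 90) ⇒ [θ0=0°, θ1=0°]
t=5 rotate(1, 90) ⇒ [θ0=0°, θ1=90°]

[θ0=0°, θ1=90°]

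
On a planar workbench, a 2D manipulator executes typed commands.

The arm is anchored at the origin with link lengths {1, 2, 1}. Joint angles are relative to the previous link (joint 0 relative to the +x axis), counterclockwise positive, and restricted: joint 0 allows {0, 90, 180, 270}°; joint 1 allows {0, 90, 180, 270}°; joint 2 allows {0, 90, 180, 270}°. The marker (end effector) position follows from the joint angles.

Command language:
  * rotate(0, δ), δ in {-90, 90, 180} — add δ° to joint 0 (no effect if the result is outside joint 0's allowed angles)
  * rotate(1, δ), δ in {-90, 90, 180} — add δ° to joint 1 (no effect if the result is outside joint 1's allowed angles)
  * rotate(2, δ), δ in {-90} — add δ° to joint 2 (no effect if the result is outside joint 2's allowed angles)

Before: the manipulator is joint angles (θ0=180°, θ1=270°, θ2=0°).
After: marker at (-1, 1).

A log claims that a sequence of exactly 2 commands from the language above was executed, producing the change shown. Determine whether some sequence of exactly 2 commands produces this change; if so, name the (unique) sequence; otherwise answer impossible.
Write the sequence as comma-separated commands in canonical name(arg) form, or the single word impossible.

from: joint angles (θ0=180°, θ1=270°, θ2=0°)
1. rotate(2, -90) → joint angles (θ0=180°, θ1=270°, θ2=270°)
2. rotate(2, -90) → joint angles (θ0=180°, θ1=270°, θ2=180°)
all 49 alternatives checked — unique.

rotate(2, -90), rotate(2, -90)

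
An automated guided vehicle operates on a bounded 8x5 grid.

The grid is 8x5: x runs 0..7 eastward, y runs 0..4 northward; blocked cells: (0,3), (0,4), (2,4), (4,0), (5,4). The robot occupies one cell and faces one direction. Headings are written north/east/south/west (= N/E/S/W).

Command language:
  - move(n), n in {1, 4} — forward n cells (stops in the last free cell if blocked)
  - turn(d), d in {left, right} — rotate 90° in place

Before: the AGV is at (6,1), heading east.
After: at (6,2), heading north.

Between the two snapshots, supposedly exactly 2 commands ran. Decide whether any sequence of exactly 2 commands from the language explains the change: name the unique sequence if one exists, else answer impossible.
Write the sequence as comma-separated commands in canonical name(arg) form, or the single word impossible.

turn(left), move(1)

key: cell and facing (now N) both changed — the 2 commands mix motion and turning
begin: at (6,1), heading east
step 1 (turn(left)): at (6,1), heading north
step 2 (move(1)): at (6,2), heading north
all 16 alternatives checked — unique.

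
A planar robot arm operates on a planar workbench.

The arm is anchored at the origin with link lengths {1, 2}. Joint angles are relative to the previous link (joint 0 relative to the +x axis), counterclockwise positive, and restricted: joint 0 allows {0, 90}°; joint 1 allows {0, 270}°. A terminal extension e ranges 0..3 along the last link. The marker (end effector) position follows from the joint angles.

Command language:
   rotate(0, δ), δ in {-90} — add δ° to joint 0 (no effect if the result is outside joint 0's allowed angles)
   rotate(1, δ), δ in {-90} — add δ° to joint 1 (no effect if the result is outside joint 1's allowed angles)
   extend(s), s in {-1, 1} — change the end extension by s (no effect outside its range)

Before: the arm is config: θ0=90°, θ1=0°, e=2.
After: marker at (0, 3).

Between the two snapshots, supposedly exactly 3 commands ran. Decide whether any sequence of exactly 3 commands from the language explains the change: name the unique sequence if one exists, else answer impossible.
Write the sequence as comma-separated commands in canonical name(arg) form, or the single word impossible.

from: config: θ0=90°, θ1=0°, e=2
1. extend(-1) → config: θ0=90°, θ1=0°, e=1
2. extend(-1) → config: θ0=90°, θ1=0°, e=0
3. extend(-1) → config: θ0=90°, θ1=0°, e=0
no rival 3-sequence matches.

extend(-1), extend(-1), extend(-1)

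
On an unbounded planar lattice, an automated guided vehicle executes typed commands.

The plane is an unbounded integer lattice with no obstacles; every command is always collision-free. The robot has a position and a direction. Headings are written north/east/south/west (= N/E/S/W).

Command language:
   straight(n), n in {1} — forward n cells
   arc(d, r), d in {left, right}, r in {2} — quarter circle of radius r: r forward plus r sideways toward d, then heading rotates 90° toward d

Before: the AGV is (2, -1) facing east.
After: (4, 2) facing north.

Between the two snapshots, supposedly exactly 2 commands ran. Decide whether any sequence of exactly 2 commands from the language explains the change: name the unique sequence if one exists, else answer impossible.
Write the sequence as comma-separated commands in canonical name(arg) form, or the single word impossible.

arc(left, 2), straight(1)

key: running straight(1) before arc(left, 2) would end elsewhere — order is forced
start: (2, -1) facing east
step 1 (arc(left, 2)): (4, 1) facing north
step 2 (straight(1)): (4, 2) facing north
all 9 alternatives checked — unique.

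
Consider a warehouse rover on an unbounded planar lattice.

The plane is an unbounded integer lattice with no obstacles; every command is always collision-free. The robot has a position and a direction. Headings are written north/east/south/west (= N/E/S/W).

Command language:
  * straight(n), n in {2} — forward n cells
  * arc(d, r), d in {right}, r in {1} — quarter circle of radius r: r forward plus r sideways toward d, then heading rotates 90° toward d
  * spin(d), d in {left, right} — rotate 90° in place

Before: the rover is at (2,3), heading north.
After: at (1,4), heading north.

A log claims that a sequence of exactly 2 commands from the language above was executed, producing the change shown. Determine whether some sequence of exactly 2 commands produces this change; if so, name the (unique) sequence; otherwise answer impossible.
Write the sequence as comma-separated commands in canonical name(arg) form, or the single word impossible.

spin(left), arc(right, 1)

key: order matters: swapping spin(left) and arc(right, 1) lands elsewhere
t0: at (2,3), heading north
step 1 (spin(left)): at (2,3), heading west
step 2 (arc(right, 1)): at (1,4), heading north
all 16 alternatives checked — unique.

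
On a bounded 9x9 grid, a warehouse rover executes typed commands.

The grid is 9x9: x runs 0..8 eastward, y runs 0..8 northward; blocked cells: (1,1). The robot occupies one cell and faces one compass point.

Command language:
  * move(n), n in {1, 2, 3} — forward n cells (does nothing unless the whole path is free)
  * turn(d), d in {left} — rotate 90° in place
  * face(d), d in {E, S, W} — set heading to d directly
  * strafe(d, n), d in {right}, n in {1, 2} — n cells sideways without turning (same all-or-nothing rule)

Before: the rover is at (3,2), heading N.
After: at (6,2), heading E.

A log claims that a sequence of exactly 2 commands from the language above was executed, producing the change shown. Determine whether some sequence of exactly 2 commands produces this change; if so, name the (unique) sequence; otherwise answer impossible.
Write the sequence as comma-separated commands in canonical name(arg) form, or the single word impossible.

face(E), move(3)

key: running move(3) before face(E) would end elsewhere — order is forced
from: at (3,2), heading N
step 1 (face(E)): at (3,2), heading E
step 2 (move(3)): at (6,2), heading E
all 81 alternatives checked — unique.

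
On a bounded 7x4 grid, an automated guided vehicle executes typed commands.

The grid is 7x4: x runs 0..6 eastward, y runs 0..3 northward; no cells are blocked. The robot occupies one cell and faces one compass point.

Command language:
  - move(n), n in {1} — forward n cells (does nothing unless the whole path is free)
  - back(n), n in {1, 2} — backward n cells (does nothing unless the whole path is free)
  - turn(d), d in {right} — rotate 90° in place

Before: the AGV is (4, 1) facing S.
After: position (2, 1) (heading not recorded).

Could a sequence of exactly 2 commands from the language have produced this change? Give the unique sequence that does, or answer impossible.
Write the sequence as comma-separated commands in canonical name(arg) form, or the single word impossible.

all 16 sequences checked — none match.

impossible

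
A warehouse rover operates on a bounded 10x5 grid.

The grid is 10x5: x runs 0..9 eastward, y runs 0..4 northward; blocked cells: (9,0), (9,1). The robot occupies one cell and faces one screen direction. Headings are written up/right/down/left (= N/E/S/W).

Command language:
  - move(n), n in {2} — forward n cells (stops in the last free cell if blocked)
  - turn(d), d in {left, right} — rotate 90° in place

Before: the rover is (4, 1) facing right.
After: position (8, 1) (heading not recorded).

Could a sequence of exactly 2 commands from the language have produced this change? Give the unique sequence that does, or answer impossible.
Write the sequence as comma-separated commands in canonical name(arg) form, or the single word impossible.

t0: (4, 1) facing right
t=1 move(2) ⇒ (6, 1) facing right
t=2 move(2) ⇒ (8, 1) facing right
no rival 2-sequence matches.

move(2), move(2)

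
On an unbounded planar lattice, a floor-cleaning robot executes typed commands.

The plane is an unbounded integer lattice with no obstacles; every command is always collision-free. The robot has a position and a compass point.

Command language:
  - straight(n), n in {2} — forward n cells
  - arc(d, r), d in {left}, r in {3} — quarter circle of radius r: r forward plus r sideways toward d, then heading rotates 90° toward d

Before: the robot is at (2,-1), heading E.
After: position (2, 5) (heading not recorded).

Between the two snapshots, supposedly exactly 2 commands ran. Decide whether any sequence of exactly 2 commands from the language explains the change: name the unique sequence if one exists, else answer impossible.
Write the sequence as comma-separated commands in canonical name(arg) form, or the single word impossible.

t0: at (2,-1), heading E
[1] after arc(left, 3): at (5,2), heading N
[2] after arc(left, 3): at (2,5), heading W
uniquely the one of 4 2-step routes that fits.

arc(left, 3), arc(left, 3)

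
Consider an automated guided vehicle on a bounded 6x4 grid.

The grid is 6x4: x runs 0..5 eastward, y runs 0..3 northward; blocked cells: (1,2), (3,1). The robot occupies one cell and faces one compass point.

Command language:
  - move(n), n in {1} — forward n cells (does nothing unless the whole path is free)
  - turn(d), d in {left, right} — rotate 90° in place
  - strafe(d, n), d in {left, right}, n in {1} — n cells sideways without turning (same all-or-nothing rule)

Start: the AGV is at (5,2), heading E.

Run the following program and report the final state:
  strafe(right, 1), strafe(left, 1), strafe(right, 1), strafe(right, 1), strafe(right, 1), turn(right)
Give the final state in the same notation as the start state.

start: at (5,2), heading E
[1] after strafe(right, 1): at (5,1), heading E
[2] after strafe(left, 1): at (5,2), heading E
[3] after strafe(right, 1): at (5,1), heading E
[4] after strafe(right, 1): at (5,0), heading E
[5] after strafe(right, 1): at (5,0), heading E
[6] after turn(right): at (5,0), heading S

at (5,0), heading S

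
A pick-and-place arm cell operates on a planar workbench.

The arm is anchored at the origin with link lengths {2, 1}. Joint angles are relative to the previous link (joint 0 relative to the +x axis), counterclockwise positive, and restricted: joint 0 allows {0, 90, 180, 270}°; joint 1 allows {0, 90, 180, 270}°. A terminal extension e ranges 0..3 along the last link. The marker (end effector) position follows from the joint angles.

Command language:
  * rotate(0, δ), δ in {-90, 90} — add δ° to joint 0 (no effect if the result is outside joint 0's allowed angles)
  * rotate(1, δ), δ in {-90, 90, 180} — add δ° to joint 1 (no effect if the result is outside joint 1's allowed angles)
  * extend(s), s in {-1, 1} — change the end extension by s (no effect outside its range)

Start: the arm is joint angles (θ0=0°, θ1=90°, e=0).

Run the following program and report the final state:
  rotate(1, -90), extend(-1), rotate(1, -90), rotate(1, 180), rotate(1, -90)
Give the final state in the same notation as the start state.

start: joint angles (θ0=0°, θ1=90°, e=0)
step 1 (rotate(1, -90)): joint angles (θ0=0°, θ1=0°, e=0)
step 2 (extend(-1)): joint angles (θ0=0°, θ1=0°, e=0)
step 3 (rotate(1, -90)): joint angles (θ0=0°, θ1=270°, e=0)
step 4 (rotate(1, 180)): joint angles (θ0=0°, θ1=90°, e=0)
step 5 (rotate(1, -90)): joint angles (θ0=0°, θ1=0°, e=0)

joint angles (θ0=0°, θ1=0°, e=0)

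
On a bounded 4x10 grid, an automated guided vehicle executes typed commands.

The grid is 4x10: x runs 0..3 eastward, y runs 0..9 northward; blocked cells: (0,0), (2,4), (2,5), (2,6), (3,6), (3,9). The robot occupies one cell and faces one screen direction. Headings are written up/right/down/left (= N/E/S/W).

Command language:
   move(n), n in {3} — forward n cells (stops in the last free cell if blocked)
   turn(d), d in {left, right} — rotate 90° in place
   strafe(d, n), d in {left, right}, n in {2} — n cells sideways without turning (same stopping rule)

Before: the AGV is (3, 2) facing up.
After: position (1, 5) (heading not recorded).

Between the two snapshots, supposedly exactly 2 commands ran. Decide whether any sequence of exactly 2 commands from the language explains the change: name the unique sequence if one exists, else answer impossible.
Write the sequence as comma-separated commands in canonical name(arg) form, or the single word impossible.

key: order matters: swapping strafe(left, 2) and move(3) lands elsewhere
t0: (3, 2) facing up
[1] after strafe(left, 2): (1, 2) facing up
[2] after move(3): (1, 5) facing up
no rival 2-sequence matches.

strafe(left, 2), move(3)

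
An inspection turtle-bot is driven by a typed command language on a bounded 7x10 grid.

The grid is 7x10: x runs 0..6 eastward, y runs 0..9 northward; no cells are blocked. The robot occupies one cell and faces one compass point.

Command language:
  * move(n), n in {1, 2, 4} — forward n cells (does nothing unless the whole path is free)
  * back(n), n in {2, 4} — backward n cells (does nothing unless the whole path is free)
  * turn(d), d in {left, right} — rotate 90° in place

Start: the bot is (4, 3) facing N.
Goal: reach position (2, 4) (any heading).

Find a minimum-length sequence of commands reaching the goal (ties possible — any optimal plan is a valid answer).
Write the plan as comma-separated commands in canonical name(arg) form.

from: (4, 3) facing N
[1] after move(1): (4, 4) facing N
[2] after turn(right): (4, 4) facing E
[3] after back(2): (2, 4) facing E
no 2-step plan works, so 3 is optimal.

move(1), turn(right), back(2)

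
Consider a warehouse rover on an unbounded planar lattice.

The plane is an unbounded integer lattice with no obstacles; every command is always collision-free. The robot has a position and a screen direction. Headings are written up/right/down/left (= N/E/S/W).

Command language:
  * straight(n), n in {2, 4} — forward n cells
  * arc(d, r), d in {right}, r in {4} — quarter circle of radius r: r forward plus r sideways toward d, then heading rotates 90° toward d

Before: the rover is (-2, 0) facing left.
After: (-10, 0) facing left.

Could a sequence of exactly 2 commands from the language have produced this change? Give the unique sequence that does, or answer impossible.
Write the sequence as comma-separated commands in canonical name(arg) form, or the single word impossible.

straight(4), straight(4)

key: heading stays W — no command in the sequence turns
t0: (-2, 0) facing left
1. straight(4) → (-6, 0) facing left
2. straight(4) → (-10, 0) facing left
no other 2-command option fits: unique.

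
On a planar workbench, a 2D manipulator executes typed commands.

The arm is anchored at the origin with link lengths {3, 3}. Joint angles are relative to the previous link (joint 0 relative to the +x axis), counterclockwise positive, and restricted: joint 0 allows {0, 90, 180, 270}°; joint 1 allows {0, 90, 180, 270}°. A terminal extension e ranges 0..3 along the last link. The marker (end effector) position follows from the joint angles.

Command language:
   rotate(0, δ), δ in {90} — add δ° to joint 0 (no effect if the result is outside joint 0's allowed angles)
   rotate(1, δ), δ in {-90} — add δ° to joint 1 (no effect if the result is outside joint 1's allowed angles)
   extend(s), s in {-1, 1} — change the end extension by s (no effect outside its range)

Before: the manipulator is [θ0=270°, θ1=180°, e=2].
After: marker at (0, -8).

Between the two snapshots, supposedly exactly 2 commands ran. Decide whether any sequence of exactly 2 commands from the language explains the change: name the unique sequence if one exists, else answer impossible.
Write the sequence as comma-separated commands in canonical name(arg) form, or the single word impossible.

rotate(1, -90), rotate(1, -90)

initial: [θ0=270°, θ1=180°, e=2]
t=1 rotate(1, -90) ⇒ [θ0=270°, θ1=90°, e=2]
t=2 rotate(1, -90) ⇒ [θ0=270°, θ1=0°, e=2]
no other 2-command option fits: unique.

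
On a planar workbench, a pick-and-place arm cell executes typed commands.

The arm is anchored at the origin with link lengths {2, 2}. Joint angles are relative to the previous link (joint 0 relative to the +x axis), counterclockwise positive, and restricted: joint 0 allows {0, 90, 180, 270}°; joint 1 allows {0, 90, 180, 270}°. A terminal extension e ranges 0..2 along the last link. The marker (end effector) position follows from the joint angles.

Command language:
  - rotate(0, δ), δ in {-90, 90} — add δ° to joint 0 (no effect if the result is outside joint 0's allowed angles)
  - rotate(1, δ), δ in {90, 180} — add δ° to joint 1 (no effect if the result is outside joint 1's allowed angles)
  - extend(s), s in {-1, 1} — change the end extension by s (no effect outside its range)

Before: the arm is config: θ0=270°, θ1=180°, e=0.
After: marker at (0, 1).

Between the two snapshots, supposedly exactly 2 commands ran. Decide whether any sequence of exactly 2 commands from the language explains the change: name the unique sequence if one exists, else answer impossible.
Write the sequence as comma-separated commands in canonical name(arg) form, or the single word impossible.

extend(-1), extend(1)

key: order matters: swapping extend(-1) and extend(1) lands elsewhere
start: config: θ0=270°, θ1=180°, e=0
step 1 (extend(-1)): config: θ0=270°, θ1=180°, e=0
step 2 (extend(1)): config: θ0=270°, θ1=180°, e=1
all 36 alternatives checked — unique.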